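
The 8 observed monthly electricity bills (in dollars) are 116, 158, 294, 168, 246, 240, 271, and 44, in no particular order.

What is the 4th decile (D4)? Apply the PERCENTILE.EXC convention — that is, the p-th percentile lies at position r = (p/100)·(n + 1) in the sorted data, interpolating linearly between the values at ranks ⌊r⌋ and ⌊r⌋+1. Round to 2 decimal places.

Sorted: 44, 116, 158, 168, 240, 246, 271, 294.
n = 8.
r = (40/100)·(8 + 1) = 3.6.
Rank 3 is 158 and rank 4 is 168.
Interpolate: 158 + 0.6·(168 − 158) = 158 + 0.6·10 = 164.

164.00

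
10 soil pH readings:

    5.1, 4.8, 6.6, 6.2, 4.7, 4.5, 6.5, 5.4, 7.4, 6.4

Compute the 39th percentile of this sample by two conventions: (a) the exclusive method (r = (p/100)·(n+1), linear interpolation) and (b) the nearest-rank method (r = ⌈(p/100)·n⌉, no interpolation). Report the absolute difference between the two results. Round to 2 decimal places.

Sorted: 4.5, 4.7, 4.8, 5.1, 5.4, 6.2, 6.4, 6.5, 6.6, 7.4.
n = 10.
(a) r = 4.29; between ranks 4 (5.1) and 5 (5.4): 5.187.
(b) the nearest-rank method: rank 4 → 5.1.
|5.187 − 5.1| = 0.087.

0.09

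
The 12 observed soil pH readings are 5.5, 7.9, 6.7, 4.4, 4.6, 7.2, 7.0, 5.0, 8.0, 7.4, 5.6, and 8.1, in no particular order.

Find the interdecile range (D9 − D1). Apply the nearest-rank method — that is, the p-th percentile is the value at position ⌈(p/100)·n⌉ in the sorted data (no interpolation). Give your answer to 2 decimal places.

3.40

Sorted: 4.4, 4.6, 5.0, 5.5, 5.6, 6.7, 7.0, 7.2, 7.4, 7.9, 8.0, 8.1.
n = 12.
P10: rank ⌈10/100·12⌉ = 2 → 4.6.
P90: rank ⌈90/100·12⌉ = 11 → 8.
Difference: 8 − 4.6 = 3.4.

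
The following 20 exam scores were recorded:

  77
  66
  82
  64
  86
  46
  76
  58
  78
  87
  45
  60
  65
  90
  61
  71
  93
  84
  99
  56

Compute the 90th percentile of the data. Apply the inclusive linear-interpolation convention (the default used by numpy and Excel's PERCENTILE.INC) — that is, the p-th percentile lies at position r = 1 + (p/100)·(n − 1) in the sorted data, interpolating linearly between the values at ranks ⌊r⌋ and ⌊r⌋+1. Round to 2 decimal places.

90.30

Sorted: 45, 46, 56, 58, 60, 61, 64, 65, 66, 71, 76, 77, 78, 82, 84, 86, 87, 90, 93, 99.
n = 20.
r = 1 + (90/100)·(20 − 1) = 1 + 17.1 = 18.1.
Rank 18 is 90 and rank 19 is 93.
Interpolate: 90 + 0.1·(93 − 90) = 90 + 0.1·3 = 90.3.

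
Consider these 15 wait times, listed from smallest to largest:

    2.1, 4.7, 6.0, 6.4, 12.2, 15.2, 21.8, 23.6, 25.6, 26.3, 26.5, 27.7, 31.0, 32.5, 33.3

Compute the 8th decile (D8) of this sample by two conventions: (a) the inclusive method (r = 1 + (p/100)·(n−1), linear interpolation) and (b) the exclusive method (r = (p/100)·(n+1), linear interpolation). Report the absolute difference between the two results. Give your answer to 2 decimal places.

n = 15.
(a) r = 12.2; between ranks 12 (27.7) and 13 (31.0): 28.36.
(b) r = 12.8; between ranks 12 (27.7) and 13 (31.0): 30.34.
|28.36 − 30.34| = 1.98.

1.98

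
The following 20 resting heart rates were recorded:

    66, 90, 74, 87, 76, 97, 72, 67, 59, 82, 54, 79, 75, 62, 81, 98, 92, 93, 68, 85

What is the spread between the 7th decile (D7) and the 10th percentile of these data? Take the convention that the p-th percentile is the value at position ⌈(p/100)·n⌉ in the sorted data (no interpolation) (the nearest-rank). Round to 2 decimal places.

Sorted: 54, 59, 62, 66, 67, 68, 72, 74, 75, 76, 79, 81, 82, 85, 87, 90, 92, 93, 97, 98.
n = 20.
P10: rank ⌈10/100·20⌉ = 2 → 59.
P70: rank ⌈70/100·20⌉ = 14 → 85.
Difference: 85 − 59 = 26.

26.00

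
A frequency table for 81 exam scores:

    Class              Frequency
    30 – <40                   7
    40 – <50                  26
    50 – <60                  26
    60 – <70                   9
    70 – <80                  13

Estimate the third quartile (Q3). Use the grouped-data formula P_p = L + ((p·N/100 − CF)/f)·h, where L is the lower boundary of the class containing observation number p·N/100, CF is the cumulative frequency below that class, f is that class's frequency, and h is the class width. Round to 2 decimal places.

N = 81; target position k = 75/100 · 81 = 60.75.
Cumulative frequencies: 7, 33, 59, 68, 81.
Observation 60.75 falls in the class 60 – <70.
L = 60, CF = 59, f = 9, h = 10.
P75 = 60 + ((60.75 − 59)/9)·10 = 60 + 1.94444 = 61.9444.

61.94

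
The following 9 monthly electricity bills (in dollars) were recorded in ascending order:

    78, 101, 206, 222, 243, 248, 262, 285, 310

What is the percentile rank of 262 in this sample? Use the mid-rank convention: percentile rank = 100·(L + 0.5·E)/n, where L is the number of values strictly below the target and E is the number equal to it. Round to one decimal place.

Count below 262: L = 6; count equal: E = 1; n = 9.
Percentile rank = 100·(6 + 0.5·1)/9 = 100·6.5/9 = 72.22.

72.2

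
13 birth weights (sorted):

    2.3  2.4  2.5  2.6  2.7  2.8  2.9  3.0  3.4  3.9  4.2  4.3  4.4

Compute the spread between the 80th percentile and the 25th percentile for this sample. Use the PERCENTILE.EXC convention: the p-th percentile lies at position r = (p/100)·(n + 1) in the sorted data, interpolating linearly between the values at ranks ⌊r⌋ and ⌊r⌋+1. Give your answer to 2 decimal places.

1.67

n = 13.
P25: r = 3.5; ranks 3–4 are 2.5, 2.6; interpolating gives 2.55.
P80: r = 11.2; ranks 11–12 are 4.2, 4.3; interpolating gives 4.22.
Difference: 4.22 − 2.55 = 1.67.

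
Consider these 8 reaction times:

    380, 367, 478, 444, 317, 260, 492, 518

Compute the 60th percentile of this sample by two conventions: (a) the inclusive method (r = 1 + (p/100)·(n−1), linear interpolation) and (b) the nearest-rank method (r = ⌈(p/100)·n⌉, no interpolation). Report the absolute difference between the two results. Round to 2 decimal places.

6.80

Sorted: 260, 317, 367, 380, 444, 478, 492, 518.
n = 8.
(a) r = 5.2; between ranks 5 (444) and 6 (478): 450.8.
(b) the nearest-rank method: rank 5 → 444.
|450.8 − 444| = 6.8.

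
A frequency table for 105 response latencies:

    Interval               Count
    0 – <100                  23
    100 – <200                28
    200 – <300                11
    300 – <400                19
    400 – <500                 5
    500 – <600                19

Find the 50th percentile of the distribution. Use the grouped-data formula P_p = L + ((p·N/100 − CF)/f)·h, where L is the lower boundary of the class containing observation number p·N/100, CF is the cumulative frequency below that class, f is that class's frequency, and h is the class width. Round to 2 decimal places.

N = 105; target position k = 50/100 · 105 = 52.5.
Cumulative frequencies: 23, 51, 62, 81, 86, 105.
Observation 52.5 falls in the class 200 – <300.
L = 200, CF = 51, f = 11, h = 100.
P50 = 200 + ((52.5 − 51)/11)·100 = 200 + 13.6364 = 213.636.

213.64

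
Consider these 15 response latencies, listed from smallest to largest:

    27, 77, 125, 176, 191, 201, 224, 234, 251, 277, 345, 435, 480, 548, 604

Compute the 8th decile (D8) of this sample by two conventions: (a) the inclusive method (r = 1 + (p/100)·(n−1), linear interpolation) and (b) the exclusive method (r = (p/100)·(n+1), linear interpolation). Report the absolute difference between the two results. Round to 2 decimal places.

n = 15.
(a) r = 12.2; between ranks 12 (435) and 13 (480): 444.
(b) r = 12.8; between ranks 12 (435) and 13 (480): 471.
|444 − 471| = 27.

27.00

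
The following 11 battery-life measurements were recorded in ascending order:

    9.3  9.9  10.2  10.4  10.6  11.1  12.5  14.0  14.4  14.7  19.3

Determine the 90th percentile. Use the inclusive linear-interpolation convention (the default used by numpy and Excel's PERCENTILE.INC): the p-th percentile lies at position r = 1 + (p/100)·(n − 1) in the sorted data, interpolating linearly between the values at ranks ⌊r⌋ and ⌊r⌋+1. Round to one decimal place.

14.7

n = 11.
r = 1 + (90/100)·(11 − 1) = 1 + 9 = 10.
r is an integer, so P90 is the value at rank 10: 14.7.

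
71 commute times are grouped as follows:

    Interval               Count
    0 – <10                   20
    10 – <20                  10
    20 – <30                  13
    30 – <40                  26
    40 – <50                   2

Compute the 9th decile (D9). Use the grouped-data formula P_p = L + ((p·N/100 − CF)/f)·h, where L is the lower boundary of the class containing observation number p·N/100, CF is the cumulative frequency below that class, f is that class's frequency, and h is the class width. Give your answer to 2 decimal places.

N = 71; target position k = 90/100 · 71 = 63.9.
Cumulative frequencies: 20, 30, 43, 69, 71.
Observation 63.9 falls in the class 30 – <40.
L = 30, CF = 43, f = 26, h = 10.
P90 = 30 + ((63.9 − 43)/26)·10 = 30 + 8.03846 = 38.0385.

38.04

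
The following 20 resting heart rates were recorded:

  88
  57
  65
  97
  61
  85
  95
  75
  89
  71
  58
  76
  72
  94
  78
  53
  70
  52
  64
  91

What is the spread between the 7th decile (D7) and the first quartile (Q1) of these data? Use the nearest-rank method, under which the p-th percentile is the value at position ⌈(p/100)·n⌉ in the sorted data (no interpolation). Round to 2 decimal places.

Sorted: 52, 53, 57, 58, 61, 64, 65, 70, 71, 72, 75, 76, 78, 85, 88, 89, 91, 94, 95, 97.
n = 20.
P25: rank ⌈25/100·20⌉ = 5 → 61.
P70: rank ⌈70/100·20⌉ = 14 → 85.
Difference: 85 − 61 = 24.

24.00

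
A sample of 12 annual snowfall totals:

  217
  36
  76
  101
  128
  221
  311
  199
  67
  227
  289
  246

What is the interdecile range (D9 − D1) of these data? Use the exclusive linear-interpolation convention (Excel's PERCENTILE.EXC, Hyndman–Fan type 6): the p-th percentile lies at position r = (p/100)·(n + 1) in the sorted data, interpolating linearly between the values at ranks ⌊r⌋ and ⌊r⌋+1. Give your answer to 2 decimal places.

259.10

Sorted: 36, 67, 76, 101, 128, 199, 217, 221, 227, 246, 289, 311.
n = 12.
P10: r = 1.3; ranks 1–2 are 36, 67; interpolating gives 45.3.
P90: r = 11.7; ranks 11–12 are 289, 311; interpolating gives 304.4.
Difference: 304.4 − 45.3 = 259.1.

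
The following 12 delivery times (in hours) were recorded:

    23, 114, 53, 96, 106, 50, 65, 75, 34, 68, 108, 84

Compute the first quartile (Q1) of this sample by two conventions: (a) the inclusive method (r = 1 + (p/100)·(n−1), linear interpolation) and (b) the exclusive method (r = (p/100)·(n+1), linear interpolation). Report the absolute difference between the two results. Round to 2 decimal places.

Sorted: 23, 34, 50, 53, 65, 68, 75, 84, 96, 106, 108, 114.
n = 12.
(a) r = 3.75; between ranks 3 (50) and 4 (53): 52.25.
(b) r = 3.25; between ranks 3 (50) and 4 (53): 50.75.
|52.25 − 50.75| = 1.5.

1.50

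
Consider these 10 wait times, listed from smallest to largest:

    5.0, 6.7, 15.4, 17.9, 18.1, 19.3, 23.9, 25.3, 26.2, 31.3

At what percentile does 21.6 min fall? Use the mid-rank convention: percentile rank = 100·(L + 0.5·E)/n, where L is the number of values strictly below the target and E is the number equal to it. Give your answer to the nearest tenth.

60.0

Count below 21.6: L = 6; count equal: E = 0; n = 10.
Percentile rank = 100·(6 + 0.5·0)/10 = 100·6/10 = 60.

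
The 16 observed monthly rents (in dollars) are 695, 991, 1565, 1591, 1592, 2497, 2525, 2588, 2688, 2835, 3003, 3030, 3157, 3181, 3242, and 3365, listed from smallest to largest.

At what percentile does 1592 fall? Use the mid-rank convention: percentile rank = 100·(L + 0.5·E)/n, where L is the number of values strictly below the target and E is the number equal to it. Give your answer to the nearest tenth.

Count below 1592: L = 4; count equal: E = 1; n = 16.
Percentile rank = 100·(4 + 0.5·1)/16 = 100·4.5/16 = 28.12.

28.1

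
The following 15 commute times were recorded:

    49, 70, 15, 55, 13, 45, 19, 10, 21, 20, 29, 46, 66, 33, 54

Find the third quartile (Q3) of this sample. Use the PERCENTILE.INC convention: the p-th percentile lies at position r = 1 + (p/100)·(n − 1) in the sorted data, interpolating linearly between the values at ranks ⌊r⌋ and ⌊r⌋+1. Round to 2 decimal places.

51.50

Sorted: 10, 13, 15, 19, 20, 21, 29, 33, 45, 46, 49, 54, 55, 66, 70.
n = 15.
r = 1 + (75/100)·(15 − 1) = 1 + 10.5 = 11.5.
Rank 11 is 49 and rank 12 is 54.
Interpolate: 49 + 0.5·(54 − 49) = 49 + 0.5·5 = 51.5.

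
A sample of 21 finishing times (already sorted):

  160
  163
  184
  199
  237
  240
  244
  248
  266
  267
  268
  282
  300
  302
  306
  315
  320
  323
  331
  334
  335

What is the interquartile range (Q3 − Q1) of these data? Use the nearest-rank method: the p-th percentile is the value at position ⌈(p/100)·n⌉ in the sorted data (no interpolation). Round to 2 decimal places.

75.00

n = 21.
P25: rank ⌈25/100·21⌉ = 6 → 240.
P75: rank ⌈75/100·21⌉ = 16 → 315.
Difference: 315 − 240 = 75.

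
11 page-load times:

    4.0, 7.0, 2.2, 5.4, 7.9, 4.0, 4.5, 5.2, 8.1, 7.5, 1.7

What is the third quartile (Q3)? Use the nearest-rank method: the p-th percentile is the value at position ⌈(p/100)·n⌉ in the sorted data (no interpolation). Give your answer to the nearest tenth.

Sorted: 1.7, 2.2, 4.0, 4.0, 4.5, 5.2, 5.4, 7.0, 7.5, 7.9, 8.1.
n = 11.
Position = ⌈75/100 · 11⌉ = ⌈8.25⌉ = 9.
The value at rank 9 is 7.5.

7.5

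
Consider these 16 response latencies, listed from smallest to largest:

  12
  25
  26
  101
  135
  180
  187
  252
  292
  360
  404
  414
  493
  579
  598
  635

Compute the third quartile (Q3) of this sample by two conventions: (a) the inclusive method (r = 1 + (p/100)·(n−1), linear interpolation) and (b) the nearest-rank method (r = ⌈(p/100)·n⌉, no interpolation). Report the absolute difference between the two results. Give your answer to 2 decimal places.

19.75

n = 16.
(a) r = 12.25; between ranks 12 (414) and 13 (493): 433.75.
(b) the nearest-rank method: rank 12 → 414.
|433.75 − 414| = 19.75.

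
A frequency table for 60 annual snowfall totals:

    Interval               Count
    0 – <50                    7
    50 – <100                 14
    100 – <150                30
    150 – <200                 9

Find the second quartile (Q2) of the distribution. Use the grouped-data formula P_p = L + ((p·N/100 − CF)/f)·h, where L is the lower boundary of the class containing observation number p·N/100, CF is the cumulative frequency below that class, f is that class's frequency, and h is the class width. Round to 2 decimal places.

N = 60; target position k = 50/100 · 60 = 30.
Cumulative frequencies: 7, 21, 51, 60.
Observation 30 falls in the class 100 – <150.
L = 100, CF = 21, f = 30, h = 50.
P50 = 100 + ((30 − 21)/30)·50 = 100 + 15 = 115.

115.00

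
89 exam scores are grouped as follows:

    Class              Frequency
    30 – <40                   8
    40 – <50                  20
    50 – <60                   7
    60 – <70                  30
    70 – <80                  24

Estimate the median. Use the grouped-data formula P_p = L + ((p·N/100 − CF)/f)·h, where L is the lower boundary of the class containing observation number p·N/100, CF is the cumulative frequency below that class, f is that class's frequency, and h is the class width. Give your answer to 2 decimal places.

63.17

N = 89; target position k = 50/100 · 89 = 44.5.
Cumulative frequencies: 8, 28, 35, 65, 89.
Observation 44.5 falls in the class 60 – <70.
L = 60, CF = 35, f = 30, h = 10.
P50 = 60 + ((44.5 − 35)/30)·10 = 60 + 3.16667 = 63.1667.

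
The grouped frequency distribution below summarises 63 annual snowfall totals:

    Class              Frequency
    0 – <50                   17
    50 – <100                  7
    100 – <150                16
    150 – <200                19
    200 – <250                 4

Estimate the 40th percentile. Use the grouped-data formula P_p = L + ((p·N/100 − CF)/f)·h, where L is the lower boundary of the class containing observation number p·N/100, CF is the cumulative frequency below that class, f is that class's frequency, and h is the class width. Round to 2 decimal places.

103.75

N = 63; target position k = 40/100 · 63 = 25.2.
Cumulative frequencies: 17, 24, 40, 59, 63.
Observation 25.2 falls in the class 100 – <150.
L = 100, CF = 24, f = 16, h = 50.
P40 = 100 + ((25.2 − 24)/16)·50 = 100 + 3.75 = 103.75.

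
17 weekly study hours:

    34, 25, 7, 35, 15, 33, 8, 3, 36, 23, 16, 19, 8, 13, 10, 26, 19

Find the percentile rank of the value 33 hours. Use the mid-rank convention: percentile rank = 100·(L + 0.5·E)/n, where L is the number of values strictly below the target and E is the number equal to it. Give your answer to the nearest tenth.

Sorted: 3, 7, 8, 8, 10, 13, 15, 16, 19, 19, 23, 25, 26, 33, 34, 35, 36.
Count below 33: L = 13; count equal: E = 1; n = 17.
Percentile rank = 100·(13 + 0.5·1)/17 = 100·13.5/17 = 79.41.

79.4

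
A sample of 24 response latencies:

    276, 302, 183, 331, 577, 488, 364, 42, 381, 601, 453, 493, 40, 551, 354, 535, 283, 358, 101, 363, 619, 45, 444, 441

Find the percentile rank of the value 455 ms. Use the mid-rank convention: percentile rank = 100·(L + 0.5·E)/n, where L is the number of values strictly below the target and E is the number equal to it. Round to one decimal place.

70.8

Sorted: 40, 42, 45, 101, 183, 276, 283, 302, 331, 354, 358, 363, 364, 381, 441, 444, 453, 488, 493, 535, 551, 577, 601, 619.
Count below 455: L = 17; count equal: E = 0; n = 24.
Percentile rank = 100·(17 + 0.5·0)/24 = 100·17/24 = 70.83.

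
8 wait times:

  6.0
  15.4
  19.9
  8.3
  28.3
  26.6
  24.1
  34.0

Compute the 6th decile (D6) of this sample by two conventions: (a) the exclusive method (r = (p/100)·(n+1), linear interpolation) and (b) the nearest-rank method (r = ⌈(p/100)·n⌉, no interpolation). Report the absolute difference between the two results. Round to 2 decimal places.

1.00

Sorted: 6.0, 8.3, 15.4, 19.9, 24.1, 26.6, 28.3, 34.0.
n = 8.
(a) r = 5.4; between ranks 5 (24.1) and 6 (26.6): 25.1.
(b) the nearest-rank method: rank 5 → 24.1.
|25.1 − 24.1| = 1.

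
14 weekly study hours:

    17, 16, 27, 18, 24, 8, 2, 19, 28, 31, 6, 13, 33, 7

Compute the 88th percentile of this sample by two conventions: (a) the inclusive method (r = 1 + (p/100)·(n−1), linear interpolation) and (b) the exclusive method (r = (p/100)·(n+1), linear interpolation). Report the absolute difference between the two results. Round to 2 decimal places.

2.08

Sorted: 2, 6, 7, 8, 13, 16, 17, 18, 19, 24, 27, 28, 31, 33.
n = 14.
(a) r = 12.44; between ranks 12 (28) and 13 (31): 29.32.
(b) r = 13.2; between ranks 13 (31) and 14 (33): 31.4.
|29.32 − 31.4| = 2.08.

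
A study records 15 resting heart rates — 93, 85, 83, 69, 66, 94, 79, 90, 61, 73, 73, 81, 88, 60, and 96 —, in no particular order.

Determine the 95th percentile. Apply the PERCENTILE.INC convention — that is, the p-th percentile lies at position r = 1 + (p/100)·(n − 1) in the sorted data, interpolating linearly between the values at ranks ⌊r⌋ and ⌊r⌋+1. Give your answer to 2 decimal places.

94.60

Sorted: 60, 61, 66, 69, 73, 73, 79, 81, 83, 85, 88, 90, 93, 94, 96.
n = 15.
r = 1 + (95/100)·(15 − 1) = 1 + 13.3 = 14.3.
Rank 14 is 94 and rank 15 is 96.
Interpolate: 94 + 0.3·(96 − 94) = 94 + 0.3·2 = 94.6.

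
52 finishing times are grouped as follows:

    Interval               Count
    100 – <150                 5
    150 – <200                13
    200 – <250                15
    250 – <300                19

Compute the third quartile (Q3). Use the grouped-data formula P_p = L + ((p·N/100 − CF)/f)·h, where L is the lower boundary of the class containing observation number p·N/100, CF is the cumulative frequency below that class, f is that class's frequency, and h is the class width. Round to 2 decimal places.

265.79

N = 52; target position k = 75/100 · 52 = 39.
Cumulative frequencies: 5, 18, 33, 52.
Observation 39 falls in the class 250 – <300.
L = 250, CF = 33, f = 19, h = 50.
P75 = 250 + ((39 − 33)/19)·50 = 250 + 15.7895 = 265.789.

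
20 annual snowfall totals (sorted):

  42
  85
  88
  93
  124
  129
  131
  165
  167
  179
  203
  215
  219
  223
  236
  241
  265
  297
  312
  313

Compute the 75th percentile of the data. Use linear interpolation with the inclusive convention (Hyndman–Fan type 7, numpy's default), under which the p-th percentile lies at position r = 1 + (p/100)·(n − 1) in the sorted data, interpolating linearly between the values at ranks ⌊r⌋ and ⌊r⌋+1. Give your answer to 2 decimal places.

237.25

n = 20.
r = 1 + (75/100)·(20 − 1) = 1 + 14.25 = 15.25.
Rank 15 is 236 and rank 16 is 241.
Interpolate: 236 + 0.25·(241 − 236) = 236 + 0.25·5 = 237.25.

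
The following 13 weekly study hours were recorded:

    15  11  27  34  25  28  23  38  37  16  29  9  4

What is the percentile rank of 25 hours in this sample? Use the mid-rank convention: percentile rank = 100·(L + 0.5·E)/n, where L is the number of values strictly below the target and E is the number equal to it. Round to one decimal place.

50.0

Sorted: 4, 9, 11, 15, 16, 23, 25, 27, 28, 29, 34, 37, 38.
Count below 25: L = 6; count equal: E = 1; n = 13.
Percentile rank = 100·(6 + 0.5·1)/13 = 100·6.5/13 = 50.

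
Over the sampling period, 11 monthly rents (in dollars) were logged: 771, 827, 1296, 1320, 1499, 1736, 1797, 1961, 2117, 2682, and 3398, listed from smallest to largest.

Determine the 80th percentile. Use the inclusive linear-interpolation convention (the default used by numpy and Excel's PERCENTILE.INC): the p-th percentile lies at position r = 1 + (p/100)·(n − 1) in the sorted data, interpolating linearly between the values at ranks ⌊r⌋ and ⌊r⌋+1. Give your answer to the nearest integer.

2117

n = 11.
r = 1 + (80/100)·(11 − 1) = 1 + 8 = 9.
r is an integer, so P80 is the value at rank 9: 2117.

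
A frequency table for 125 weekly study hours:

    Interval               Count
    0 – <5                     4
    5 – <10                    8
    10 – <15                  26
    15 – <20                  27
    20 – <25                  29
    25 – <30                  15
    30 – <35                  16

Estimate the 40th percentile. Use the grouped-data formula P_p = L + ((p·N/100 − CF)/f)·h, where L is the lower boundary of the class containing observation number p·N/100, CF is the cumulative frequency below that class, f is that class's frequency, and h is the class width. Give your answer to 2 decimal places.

17.22

N = 125; target position k = 40/100 · 125 = 50.
Cumulative frequencies: 4, 12, 38, 65, 94, 109, 125.
Observation 50 falls in the class 15 – <20.
L = 15, CF = 38, f = 27, h = 5.
P40 = 15 + ((50 − 38)/27)·5 = 15 + 2.22222 = 17.2222.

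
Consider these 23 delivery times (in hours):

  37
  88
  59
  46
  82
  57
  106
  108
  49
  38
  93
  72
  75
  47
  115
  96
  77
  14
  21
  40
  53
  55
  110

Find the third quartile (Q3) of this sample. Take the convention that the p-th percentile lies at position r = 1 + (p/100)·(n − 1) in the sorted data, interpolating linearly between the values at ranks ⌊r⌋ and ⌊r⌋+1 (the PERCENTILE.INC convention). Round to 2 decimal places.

90.50

Sorted: 14, 21, 37, 38, 40, 46, 47, 49, 53, 55, 57, 59, 72, 75, 77, 82, 88, 93, 96, 106, 108, 110, 115.
n = 23.
r = 1 + (75/100)·(23 − 1) = 1 + 16.5 = 17.5.
Rank 17 is 88 and rank 18 is 93.
Interpolate: 88 + 0.5·(93 − 88) = 88 + 0.5·5 = 90.5.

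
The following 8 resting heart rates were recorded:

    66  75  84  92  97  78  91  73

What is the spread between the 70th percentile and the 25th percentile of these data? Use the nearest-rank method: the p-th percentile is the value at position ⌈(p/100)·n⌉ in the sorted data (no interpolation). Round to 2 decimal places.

18.00

Sorted: 66, 73, 75, 78, 84, 91, 92, 97.
n = 8.
P25: rank ⌈25/100·8⌉ = 2 → 73.
P70: rank ⌈70/100·8⌉ = 6 → 91.
Difference: 91 − 73 = 18.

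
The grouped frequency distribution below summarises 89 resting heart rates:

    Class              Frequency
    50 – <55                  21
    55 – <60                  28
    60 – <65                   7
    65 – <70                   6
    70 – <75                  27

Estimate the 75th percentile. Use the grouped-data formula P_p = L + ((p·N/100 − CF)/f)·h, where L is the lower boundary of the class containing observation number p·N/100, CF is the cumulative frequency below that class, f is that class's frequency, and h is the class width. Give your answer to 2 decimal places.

70.88

N = 89; target position k = 75/100 · 89 = 66.75.
Cumulative frequencies: 21, 49, 56, 62, 89.
Observation 66.75 falls in the class 70 – <75.
L = 70, CF = 62, f = 27, h = 5.
P75 = 70 + ((66.75 − 62)/27)·5 = 70 + 0.87963 = 70.8796.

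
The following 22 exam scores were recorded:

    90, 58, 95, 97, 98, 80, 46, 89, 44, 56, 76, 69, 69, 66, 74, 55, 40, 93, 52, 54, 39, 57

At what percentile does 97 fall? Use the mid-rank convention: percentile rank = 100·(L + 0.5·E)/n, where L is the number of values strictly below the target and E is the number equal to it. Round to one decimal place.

Sorted: 39, 40, 44, 46, 52, 54, 55, 56, 57, 58, 66, 69, 69, 74, 76, 80, 89, 90, 93, 95, 97, 98.
Count below 97: L = 20; count equal: E = 1; n = 22.
Percentile rank = 100·(20 + 0.5·1)/22 = 100·20.5/22 = 93.18.

93.2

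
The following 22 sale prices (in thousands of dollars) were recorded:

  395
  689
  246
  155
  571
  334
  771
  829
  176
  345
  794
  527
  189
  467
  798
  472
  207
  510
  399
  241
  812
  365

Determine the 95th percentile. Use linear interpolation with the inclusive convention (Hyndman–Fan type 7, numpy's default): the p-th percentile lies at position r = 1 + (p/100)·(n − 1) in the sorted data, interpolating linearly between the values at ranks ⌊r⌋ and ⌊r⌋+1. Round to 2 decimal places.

Sorted: 155, 176, 189, 207, 241, 246, 334, 345, 365, 395, 399, 467, 472, 510, 527, 571, 689, 771, 794, 798, 812, 829.
n = 22.
r = 1 + (95/100)·(22 − 1) = 1 + 19.95 = 20.95.
Rank 20 is 798 and rank 21 is 812.
Interpolate: 798 + 0.95·(812 − 798) = 798 + 0.95·14 = 811.3.

811.30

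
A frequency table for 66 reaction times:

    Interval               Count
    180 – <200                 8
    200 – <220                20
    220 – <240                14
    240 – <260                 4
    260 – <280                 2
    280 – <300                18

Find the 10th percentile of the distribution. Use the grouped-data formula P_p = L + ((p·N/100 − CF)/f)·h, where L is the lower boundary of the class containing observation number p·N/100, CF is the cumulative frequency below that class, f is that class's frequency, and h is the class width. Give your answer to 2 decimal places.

N = 66; target position k = 10/100 · 66 = 6.6.
Cumulative frequencies: 8, 28, 42, 46, 48, 66.
Observation 6.6 falls in the class 180 – <200.
L = 180, CF = 0, f = 8, h = 20.
P10 = 180 + ((6.6 − 0)/8)·20 = 180 + 16.5 = 196.5.

196.50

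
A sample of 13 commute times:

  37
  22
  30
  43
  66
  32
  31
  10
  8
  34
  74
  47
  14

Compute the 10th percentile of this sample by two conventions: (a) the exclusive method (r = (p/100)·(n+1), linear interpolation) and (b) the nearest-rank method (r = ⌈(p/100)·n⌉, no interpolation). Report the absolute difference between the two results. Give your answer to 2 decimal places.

Sorted: 8, 10, 14, 22, 30, 31, 32, 34, 37, 43, 47, 66, 74.
n = 13.
(a) r = 1.4; between ranks 1 (8) and 2 (10): 8.8.
(b) the nearest-rank method: rank 2 → 10.
|8.8 − 10| = 1.2.

1.20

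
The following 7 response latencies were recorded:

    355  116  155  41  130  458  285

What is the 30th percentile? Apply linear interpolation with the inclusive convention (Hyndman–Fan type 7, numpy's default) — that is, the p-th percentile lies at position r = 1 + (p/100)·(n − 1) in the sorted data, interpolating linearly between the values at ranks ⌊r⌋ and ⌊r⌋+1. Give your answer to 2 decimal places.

Sorted: 41, 116, 130, 155, 285, 355, 458.
n = 7.
r = 1 + (30/100)·(7 − 1) = 1 + 1.8 = 2.8.
Rank 2 is 116 and rank 3 is 130.
Interpolate: 116 + 0.8·(130 − 116) = 116 + 0.8·14 = 127.2.

127.20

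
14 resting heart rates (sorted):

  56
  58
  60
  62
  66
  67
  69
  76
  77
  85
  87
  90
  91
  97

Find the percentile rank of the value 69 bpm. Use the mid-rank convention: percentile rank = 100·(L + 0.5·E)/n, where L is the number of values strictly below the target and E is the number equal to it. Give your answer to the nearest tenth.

Count below 69: L = 6; count equal: E = 1; n = 14.
Percentile rank = 100·(6 + 0.5·1)/14 = 100·6.5/14 = 46.43.

46.4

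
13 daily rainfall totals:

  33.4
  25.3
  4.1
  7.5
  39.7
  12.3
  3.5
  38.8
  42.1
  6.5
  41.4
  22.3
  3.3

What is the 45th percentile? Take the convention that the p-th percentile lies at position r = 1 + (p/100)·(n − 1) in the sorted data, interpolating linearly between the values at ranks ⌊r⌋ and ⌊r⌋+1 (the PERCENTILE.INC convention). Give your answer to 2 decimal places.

Sorted: 3.3, 3.5, 4.1, 6.5, 7.5, 12.3, 22.3, 25.3, 33.4, 38.8, 39.7, 41.4, 42.1.
n = 13.
r = 1 + (45/100)·(13 − 1) = 1 + 5.4 = 6.4.
Rank 6 is 12.3 and rank 7 is 22.3.
Interpolate: 12.3 + 0.4·(22.3 − 12.3) = 12.3 + 0.4·10 = 16.3.

16.30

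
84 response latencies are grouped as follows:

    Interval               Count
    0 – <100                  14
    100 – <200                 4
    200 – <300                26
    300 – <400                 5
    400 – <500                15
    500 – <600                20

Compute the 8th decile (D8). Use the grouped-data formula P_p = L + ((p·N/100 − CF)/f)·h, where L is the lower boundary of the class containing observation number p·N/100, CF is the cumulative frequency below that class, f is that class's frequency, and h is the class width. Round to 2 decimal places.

516.00

N = 84; target position k = 80/100 · 84 = 67.2.
Cumulative frequencies: 14, 18, 44, 49, 64, 84.
Observation 67.2 falls in the class 500 – <600.
L = 500, CF = 64, f = 20, h = 100.
P80 = 500 + ((67.2 − 64)/20)·100 = 500 + 16 = 516.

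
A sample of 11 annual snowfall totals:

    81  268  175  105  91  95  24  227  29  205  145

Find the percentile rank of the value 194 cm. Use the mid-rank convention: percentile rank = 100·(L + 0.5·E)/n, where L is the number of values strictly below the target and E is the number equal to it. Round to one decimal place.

72.7

Sorted: 24, 29, 81, 91, 95, 105, 145, 175, 205, 227, 268.
Count below 194: L = 8; count equal: E = 0; n = 11.
Percentile rank = 100·(8 + 0.5·0)/11 = 100·8/11 = 72.73.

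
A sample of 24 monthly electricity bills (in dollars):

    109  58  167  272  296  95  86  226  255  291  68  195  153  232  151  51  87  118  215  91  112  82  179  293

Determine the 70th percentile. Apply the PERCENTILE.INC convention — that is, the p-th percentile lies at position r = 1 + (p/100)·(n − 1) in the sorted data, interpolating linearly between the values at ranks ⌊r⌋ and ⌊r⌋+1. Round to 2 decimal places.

216.10

Sorted: 51, 58, 68, 82, 86, 87, 91, 95, 109, 112, 118, 151, 153, 167, 179, 195, 215, 226, 232, 255, 272, 291, 293, 296.
n = 24.
r = 1 + (70/100)·(24 − 1) = 1 + 16.1 = 17.1.
Rank 17 is 215 and rank 18 is 226.
Interpolate: 215 + 0.1·(226 − 215) = 215 + 0.1·11 = 216.1.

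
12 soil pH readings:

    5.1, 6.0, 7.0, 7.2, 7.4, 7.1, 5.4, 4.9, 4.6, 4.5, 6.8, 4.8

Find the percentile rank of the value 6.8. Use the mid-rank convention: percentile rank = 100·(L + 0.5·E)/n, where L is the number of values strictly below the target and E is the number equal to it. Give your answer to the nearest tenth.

Sorted: 4.5, 4.6, 4.8, 4.9, 5.1, 5.4, 6.0, 6.8, 7.0, 7.1, 7.2, 7.4.
Count below 6.8: L = 7; count equal: E = 1; n = 12.
Percentile rank = 100·(7 + 0.5·1)/12 = 100·7.5/12 = 62.5.

62.5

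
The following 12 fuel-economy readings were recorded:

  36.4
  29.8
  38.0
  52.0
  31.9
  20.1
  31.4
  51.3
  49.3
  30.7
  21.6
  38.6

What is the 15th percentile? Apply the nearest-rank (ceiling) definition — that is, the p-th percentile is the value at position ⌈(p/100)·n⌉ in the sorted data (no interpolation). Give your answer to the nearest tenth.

21.6

Sorted: 20.1, 21.6, 29.8, 30.7, 31.4, 31.9, 36.4, 38.0, 38.6, 49.3, 51.3, 52.0.
n = 12.
Position = ⌈15/100 · 12⌉ = ⌈1.8⌉ = 2.
The value at rank 2 is 21.6.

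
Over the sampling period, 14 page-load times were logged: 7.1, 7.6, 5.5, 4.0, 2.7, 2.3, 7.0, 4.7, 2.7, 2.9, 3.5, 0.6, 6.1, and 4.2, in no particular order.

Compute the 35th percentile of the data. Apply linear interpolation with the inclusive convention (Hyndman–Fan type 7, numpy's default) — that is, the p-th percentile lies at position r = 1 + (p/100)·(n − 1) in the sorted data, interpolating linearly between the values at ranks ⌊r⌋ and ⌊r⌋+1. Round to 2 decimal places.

Sorted: 0.6, 2.3, 2.7, 2.7, 2.9, 3.5, 4.0, 4.2, 4.7, 5.5, 6.1, 7.0, 7.1, 7.6.
n = 14.
r = 1 + (35/100)·(14 − 1) = 1 + 4.55 = 5.55.
Rank 5 is 2.9 and rank 6 is 3.5.
Interpolate: 2.9 + 0.55·(3.5 − 2.9) = 2.9 + 0.55·0.6 = 3.23.

3.23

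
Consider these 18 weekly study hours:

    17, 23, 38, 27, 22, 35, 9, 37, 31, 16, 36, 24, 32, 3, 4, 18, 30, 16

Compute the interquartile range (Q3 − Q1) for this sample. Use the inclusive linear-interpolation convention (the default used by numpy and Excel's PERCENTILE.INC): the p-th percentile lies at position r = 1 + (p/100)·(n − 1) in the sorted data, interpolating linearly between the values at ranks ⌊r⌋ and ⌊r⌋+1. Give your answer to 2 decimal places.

15.50

Sorted: 3, 4, 9, 16, 16, 17, 18, 22, 23, 24, 27, 30, 31, 32, 35, 36, 37, 38.
n = 18.
P25: r = 5.25; ranks 5–6 are 16, 17; interpolating gives 16.25.
P75: r = 13.75; ranks 13–14 are 31, 32; interpolating gives 31.75.
Difference: 31.75 − 16.25 = 15.5.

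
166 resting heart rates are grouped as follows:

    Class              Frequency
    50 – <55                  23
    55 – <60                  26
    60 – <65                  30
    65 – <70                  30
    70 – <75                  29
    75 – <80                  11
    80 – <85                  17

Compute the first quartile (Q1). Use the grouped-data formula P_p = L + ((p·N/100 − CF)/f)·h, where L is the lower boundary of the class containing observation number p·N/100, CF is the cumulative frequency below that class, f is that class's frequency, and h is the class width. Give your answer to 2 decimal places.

58.56

N = 166; target position k = 25/100 · 166 = 41.5.
Cumulative frequencies: 23, 49, 79, 109, 138, 149, 166.
Observation 41.5 falls in the class 55 – <60.
L = 55, CF = 23, f = 26, h = 5.
P25 = 55 + ((41.5 − 23)/26)·5 = 55 + 3.55769 = 58.5577.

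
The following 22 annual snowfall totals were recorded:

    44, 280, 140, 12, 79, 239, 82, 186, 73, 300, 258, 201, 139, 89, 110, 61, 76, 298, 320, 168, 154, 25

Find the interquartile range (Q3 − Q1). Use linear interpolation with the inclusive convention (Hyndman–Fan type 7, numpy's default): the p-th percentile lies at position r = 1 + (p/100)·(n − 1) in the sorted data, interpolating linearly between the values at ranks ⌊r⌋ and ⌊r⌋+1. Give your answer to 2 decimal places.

Sorted: 12, 25, 44, 61, 73, 76, 79, 82, 89, 110, 139, 140, 154, 168, 186, 201, 239, 258, 280, 298, 300, 320.
n = 22.
P25: r = 6.25; ranks 6–7 are 76, 79; interpolating gives 76.75.
P75: r = 16.75; ranks 16–17 are 201, 239; interpolating gives 229.5.
Difference: 229.5 − 76.75 = 152.75.

152.75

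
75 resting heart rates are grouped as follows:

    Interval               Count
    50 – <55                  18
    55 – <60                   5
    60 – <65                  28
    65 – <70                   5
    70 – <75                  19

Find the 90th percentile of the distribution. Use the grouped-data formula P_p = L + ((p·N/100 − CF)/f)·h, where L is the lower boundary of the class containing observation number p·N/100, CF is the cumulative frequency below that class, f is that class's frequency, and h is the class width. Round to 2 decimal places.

N = 75; target position k = 90/100 · 75 = 67.5.
Cumulative frequencies: 18, 23, 51, 56, 75.
Observation 67.5 falls in the class 70 – <75.
L = 70, CF = 56, f = 19, h = 5.
P90 = 70 + ((67.5 − 56)/19)·5 = 70 + 3.02632 = 73.0263.

73.03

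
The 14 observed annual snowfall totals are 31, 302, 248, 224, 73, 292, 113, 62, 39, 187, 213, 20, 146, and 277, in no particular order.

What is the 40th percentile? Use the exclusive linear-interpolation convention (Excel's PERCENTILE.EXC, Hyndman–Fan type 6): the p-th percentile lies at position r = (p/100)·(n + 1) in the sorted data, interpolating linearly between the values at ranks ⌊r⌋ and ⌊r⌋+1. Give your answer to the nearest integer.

Sorted: 20, 31, 39, 62, 73, 113, 146, 187, 213, 224, 248, 277, 292, 302.
n = 14.
r = (40/100)·(14 + 1) = 6.
r is an integer, so P40 is the value at rank 6: 113.

113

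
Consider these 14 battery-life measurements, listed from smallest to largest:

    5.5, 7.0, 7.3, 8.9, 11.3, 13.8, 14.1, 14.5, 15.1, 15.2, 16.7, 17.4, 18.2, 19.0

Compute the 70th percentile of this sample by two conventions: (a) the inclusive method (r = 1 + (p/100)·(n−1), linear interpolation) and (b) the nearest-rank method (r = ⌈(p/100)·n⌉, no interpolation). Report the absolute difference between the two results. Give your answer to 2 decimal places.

0.15

n = 14.
(a) r = 10.1; between ranks 10 (15.2) and 11 (16.7): 15.35.
(b) the nearest-rank method: rank 10 → 15.2.
|15.35 − 15.2| = 0.15.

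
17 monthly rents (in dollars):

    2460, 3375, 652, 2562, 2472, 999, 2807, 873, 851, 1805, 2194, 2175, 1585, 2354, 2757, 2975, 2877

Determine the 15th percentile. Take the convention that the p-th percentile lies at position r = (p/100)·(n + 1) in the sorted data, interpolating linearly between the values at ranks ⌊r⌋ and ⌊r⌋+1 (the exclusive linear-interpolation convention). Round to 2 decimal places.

Sorted: 652, 851, 873, 999, 1585, 1805, 2175, 2194, 2354, 2460, 2472, 2562, 2757, 2807, 2877, 2975, 3375.
n = 17.
r = (15/100)·(17 + 1) = 2.7.
Rank 2 is 851 and rank 3 is 873.
Interpolate: 851 + 0.7·(873 − 851) = 851 + 0.7·22 = 866.4.

866.40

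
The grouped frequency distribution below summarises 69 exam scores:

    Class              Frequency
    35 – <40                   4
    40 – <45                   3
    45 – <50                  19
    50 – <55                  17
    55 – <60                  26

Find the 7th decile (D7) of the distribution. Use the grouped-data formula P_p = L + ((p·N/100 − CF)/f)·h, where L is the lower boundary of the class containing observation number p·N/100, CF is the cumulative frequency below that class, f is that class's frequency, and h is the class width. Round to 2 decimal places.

56.02

N = 69; target position k = 70/100 · 69 = 48.3.
Cumulative frequencies: 4, 7, 26, 43, 69.
Observation 48.3 falls in the class 55 – <60.
L = 55, CF = 43, f = 26, h = 5.
P70 = 55 + ((48.3 − 43)/26)·5 = 55 + 1.01923 = 56.0192.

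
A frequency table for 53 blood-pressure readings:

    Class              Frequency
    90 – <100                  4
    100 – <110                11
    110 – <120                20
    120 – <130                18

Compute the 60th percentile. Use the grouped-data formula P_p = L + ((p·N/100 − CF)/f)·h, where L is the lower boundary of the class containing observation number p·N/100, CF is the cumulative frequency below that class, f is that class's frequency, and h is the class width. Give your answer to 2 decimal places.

N = 53; target position k = 60/100 · 53 = 31.8.
Cumulative frequencies: 4, 15, 35, 53.
Observation 31.8 falls in the class 110 – <120.
L = 110, CF = 15, f = 20, h = 10.
P60 = 110 + ((31.8 − 15)/20)·10 = 110 + 8.4 = 118.4.

118.40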